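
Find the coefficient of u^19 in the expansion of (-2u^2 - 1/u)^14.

General term: C(14,j)·(-2u^2)^j·(-1/u)^(14-j), with u-exponent 2j − 1(14−j) = 3j − 14.
Set 3j − 14 = 19: j = 11.
C(14,11) = 364; (-2)^11 = -2048; (-1)^3 = -1.
Coefficient = 364 · (-2048) · (-1) = 745472.

745472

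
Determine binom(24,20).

C(24,20) = C(24,4) by symmetry.
C(24,4) = (24·23·22·21) / 4! = 255024 / 24 = 10626.

10626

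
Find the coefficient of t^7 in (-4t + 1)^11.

The general term is C(11,j)·(-4t)^j·(1)^(11-j); the t^7 term has j = 7.
C(11,7) = 330.
Coefficient = C(11,7) · (-4)^7 = 330 · (-16384) = -5406720.

-5406720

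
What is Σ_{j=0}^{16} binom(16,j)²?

601080390

By Vandermonde's identity, Σ C(16,j)² = C(32,16) = 601080390.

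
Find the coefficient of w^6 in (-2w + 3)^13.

240185088

The general term is C(13,j)·(-2w)^j·(3)^(13-j); the w^6 term has j = 6.
C(13,6) = 1716.
Coefficient = C(13,6) · (-2)^6 · 3^7 = 1716 · 64 · 2187 = 240185088.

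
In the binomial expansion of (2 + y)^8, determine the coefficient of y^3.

1792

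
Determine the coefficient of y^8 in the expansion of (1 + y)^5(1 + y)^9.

3003

(1 + y)^5(1 + y)^9 = (1 + y)^14, so the coefficient of y^8 is C(14,8)·1^8 = 3003·1 = 3003.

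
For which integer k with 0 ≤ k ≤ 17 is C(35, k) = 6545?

3

C(35,k) increases on 0 ≤ k ≤ 17. C(35,2) = 595 and C(35,3) = 6545, so k = 3.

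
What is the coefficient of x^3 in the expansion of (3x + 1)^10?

3240

The general term is C(10,j)·(3x)^j·(1)^(10-j); the x^3 term has j = 3.
C(10,3) = 120.
Coefficient = C(10,3) · 3^3 = 120 · 27 = 3240.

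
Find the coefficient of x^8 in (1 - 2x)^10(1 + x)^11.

Coefficient of x^8 = Σ_{j} C(10,j)·(-2)^j·C(11,8-j)·1^(8-j) for j from 0 to 8.
= 165 + (-6600) + 83160 + (-443520) + 1108800 + (-1330560) + 739200 + (-168960) + 11520 = -6795.

-6795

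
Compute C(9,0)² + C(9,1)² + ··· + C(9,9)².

48620

Σ C(9,k)² is the coefficient of x^9 in (1+x)^9(1+x)^9 = (1+x)^18, i.e. C(18,9) = 48620.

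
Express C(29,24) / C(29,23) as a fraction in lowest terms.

1/4

C(n,k+1)/C(n,k) = (n−k)/(k+1) = (29−23)/(23+1) = 6/24 = 1/4.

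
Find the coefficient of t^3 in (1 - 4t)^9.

-5376

The general term is C(9,j)·(1)^j·(-4t)^(9-j); the t^3 term has j = 6.
C(9,6) = 84.
Coefficient = C(9,6) · (-4)^3 = 84 · (-64) = -5376.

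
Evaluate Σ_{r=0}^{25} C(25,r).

33554432

Setting x = 1 in (1+x)^25 gives Σ C(25,r) = 2^25 = 33554432.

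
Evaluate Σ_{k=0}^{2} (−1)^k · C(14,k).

78

The partial alternating sum Σ_{k=0}^{2} (−1)^k C(14,k) = (−1)^2 C(13,2) = 78.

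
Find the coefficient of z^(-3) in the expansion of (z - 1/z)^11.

General term: C(11,j)·(z)^j·(-1/z)^(11-j), with z-exponent 1j − 1(11−j) = 2j − 11.
Set 2j − 11 = -3: j = 4.
C(11,4) = 330; 1^4 = 1; (-1)^7 = -1.
Coefficient = 330 · 1 · (-1) = -330.

-330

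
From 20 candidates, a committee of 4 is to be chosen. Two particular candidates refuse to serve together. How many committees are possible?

4692

All 4-subsets: C(20,4) = 4845. Those containing both fixed elements: C(18,2) = 153.
4845 − 153 = 4692.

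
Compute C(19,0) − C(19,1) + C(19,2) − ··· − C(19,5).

The partial alternating sum Σ_{k=0}^{5} (−1)^k C(19,k) = (−1)^5 C(18,5) = -8568.

-8568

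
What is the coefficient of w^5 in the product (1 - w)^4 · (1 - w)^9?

(1 - w)^4(1 - w)^9 = (1 - w)^13, so the coefficient of w^5 is C(13,5)·(-1)^5 = 1287·-1 = -1287.

-1287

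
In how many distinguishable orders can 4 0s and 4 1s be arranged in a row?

70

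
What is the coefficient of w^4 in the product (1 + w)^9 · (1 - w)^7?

Coefficient of w^4 = Σ_{j} C(9,j)·1^j·C(7,4-j)·(-1)^(4-j) for j from 0 to 4.
= 35 + (-315) + 756 + (-588) + 126 = 14.

14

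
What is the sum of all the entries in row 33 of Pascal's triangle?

Setting x = 1 in (1+x)^33 gives Σ C(33,i) = 2^33 = 8589934592.

8589934592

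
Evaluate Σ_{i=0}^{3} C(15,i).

576

1 + 15 + 105 + 455 = 576.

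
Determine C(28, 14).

C(28,14) = (28·27·26·25·24·23·22·21·20·19·18·17·16·15) / 14! = 3497296636753920000 / 87178291200 = 40116600.

40116600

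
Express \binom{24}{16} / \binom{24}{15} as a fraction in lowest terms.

9/16

C(n,k+1)/C(n,k) = (n−k)/(k+1) = (24−15)/(15+1) = 9/16.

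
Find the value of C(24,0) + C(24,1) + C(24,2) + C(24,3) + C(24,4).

1 + 24 + 276 + 2024 + 10626 = 12951.

12951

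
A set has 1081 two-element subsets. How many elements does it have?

47

n(n−1)/2 = 1081 ⇒ n(n−1) = 2162. Since 47·46 = 2162, n = 47.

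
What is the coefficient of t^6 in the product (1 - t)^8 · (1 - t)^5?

(1 - t)^8(1 - t)^5 = (1 - t)^13, so the coefficient of t^6 is C(13,6)·(-1)^6 = 1716·1 = 1716.

1716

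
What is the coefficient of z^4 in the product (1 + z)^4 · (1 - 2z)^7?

-111

Coefficient of z^4 = Σ_{j} C(4,j)·1^j·C(7,4-j)·(-2)^(4-j) for j from 0 to 4.
= 560 + (-1120) + 504 + (-56) + 1 = -111.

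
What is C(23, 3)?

1771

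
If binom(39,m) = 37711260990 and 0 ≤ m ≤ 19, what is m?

C(39,m) increases on 0 ≤ m ≤ 19. C(39,15) = 25140840660 and C(39,16) = 37711260990, so m = 16.

16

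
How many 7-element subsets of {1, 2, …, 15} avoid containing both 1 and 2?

5148

All 7-subsets: C(15,7) = 6435. Those containing both fixed elements: C(13,5) = 1287.
6435 − 1287 = 5148.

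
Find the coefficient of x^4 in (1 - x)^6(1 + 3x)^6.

-345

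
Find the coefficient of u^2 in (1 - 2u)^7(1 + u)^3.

45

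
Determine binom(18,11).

31824

C(18,11) = C(18,7) by symmetry.
C(18,7) = (18·17·16·15·14·13·12) / 7! = 160392960 / 5040 = 31824.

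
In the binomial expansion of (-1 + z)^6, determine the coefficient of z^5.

-6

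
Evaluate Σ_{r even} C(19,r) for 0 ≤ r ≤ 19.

Half of (1+1)^19 + (1−1)^19 gives the even-index sum: 2^18 = 262144.

262144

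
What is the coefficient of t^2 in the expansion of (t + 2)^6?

240

The general term is C(6,j)·(t)^j·(2)^(6-j); the t^2 term has j = 2.
C(6,2) = 15.
Coefficient = C(6,2) · 2^4 = 15 · 16 = 240.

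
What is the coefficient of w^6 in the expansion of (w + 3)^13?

The general term is C(13,j)·(w)^j·(3)^(13-j); the w^6 term has j = 6.
C(13,6) = 1716.
Coefficient = C(13,6) · 3^7 = 1716 · 2187 = 3752892.

3752892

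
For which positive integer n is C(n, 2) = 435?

n(n−1)/2 = 435 ⇒ n(n−1) = 870. Since 30·29 = 870, n = 30.

30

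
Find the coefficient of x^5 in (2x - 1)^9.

The general term is C(9,j)·(2x)^j·(-1)^(9-j); the x^5 term has j = 5.
C(9,5) = 126.
Coefficient = C(9,5) · 2^5 = 126 · 32 = 4032.

4032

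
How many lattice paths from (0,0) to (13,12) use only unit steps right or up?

Each path is a sequence of 25 steps with 13 rights: C(25,13) = 5200300.

5200300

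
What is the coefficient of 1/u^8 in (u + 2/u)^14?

General term: C(14,j)·(u)^j·(2/u)^(14-j), with u-exponent 1j − 1(14−j) = 2j − 14.
Set 2j − 14 = -8: j = 3.
C(14,3) = 364; 1^3 = 1; 2^11 = 2048.
Coefficient = 364 · 1 · 2048 = 745472.

745472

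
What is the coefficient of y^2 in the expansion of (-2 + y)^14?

372736

The general term is C(14,j)·(-2)^j·(y)^(14-j); the y^2 term has j = 12.
C(14,12) = 91.
Coefficient = C(14,12) · (-2)^12 = 91 · 4096 = 372736.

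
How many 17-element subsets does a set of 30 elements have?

119759850

C(30,17) = C(30,13) by symmetry.
C(30,13) = (30·29·28·27·26·25·24·23·22·21·20·19·18) / 13! = 745747076954880000 / 6227020800 = 119759850.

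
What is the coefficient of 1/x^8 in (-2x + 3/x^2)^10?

General term: C(10,j)·(-2x)^j·(3/x^2)^(10-j), with x-exponent 1j − 2(10−j) = 3j − 20.
Set 3j − 20 = -8: j = 4.
C(10,4) = 210; (-2)^4 = 16; 3^6 = 729.
Coefficient = 210 · 16 · 729 = 2449440.

2449440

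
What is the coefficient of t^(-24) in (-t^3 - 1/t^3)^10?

General term: C(10,j)·(-t^3)^j·(-1/t^3)^(10-j), with t-exponent 3j − 3(10−j) = 6j − 30.
Set 6j − 30 = -24: j = 1.
C(10,1) = 10; (-1)^1 = -1; (-1)^9 = -1.
Coefficient = 10 · (-1) · (-1) = 10.

10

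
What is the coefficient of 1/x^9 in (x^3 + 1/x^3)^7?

General term: C(7,j)·(x^3)^j·(1/x^3)^(7-j), with x-exponent 3j − 3(7−j) = 6j − 21.
Set 6j − 21 = -9: j = 2.
C(7,2) = 21; 1^2 = 1; 1^5 = 1.
Coefficient = 21 · 1 · 1 = 21.

21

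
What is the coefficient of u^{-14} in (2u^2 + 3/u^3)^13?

General term: C(13,j)·(2u^2)^j·(3/u^3)^(13-j), with u-exponent 2j − 3(13−j) = 5j − 39.
Set 5j − 39 = -14: j = 5.
C(13,5) = 1287; 2^5 = 32; 3^8 = 6561.
Coefficient = 1287 · 32 · 6561 = 270208224.

270208224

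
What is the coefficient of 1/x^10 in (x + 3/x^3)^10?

61236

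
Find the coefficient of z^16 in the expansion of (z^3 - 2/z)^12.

-25344

General term: C(12,j)·(z^3)^j·(-2/z)^(12-j), with z-exponent 3j − 1(12−j) = 4j − 12.
Set 4j − 12 = 16: j = 7.
C(12,7) = 792; 1^7 = 1; (-2)^5 = -32.
Coefficient = 792 · 1 · (-32) = -25344.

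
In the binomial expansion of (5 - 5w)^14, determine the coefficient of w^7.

-20947265625000

The general term is C(14,j)·(5)^j·(-5w)^(14-j); the w^7 term has j = 7.
C(14,7) = 3432.
Coefficient = C(14,7) · 5^7 · (-5)^7 = 3432 · 78125 · (-78125) = -20947265625000.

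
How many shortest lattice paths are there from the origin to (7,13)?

Each path is a sequence of 20 steps with 7 rights: C(20,7) = 77520.

77520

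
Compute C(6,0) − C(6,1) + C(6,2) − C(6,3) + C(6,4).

5

The partial alternating sum Σ_{k=0}^{4} (−1)^k C(6,k) = (−1)^4 C(5,4) = 5.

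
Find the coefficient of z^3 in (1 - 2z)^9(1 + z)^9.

Coefficient of z^3 = Σ_{j} C(9,j)·(-2)^j·C(9,3-j)·1^(3-j) for j from 0 to 3.
= 84 + (-648) + 1296 + (-672) = 60.

60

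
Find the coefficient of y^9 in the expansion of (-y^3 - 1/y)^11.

General term: C(11,j)·(-y^3)^j·(-1/y)^(11-j), with y-exponent 3j − 1(11−j) = 4j − 11.
Set 4j − 11 = 9: j = 5.
C(11,5) = 462; (-1)^5 = -1; (-1)^6 = 1.
Coefficient = 462 · (-1) · 1 = -462.

-462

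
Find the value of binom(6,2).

C(6,2) = (6·5) / 2! = 30 / 2 = 15.

15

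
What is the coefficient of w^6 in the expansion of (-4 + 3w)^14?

The general term is C(14,j)·(-4)^j·(3w)^(14-j); the w^6 term has j = 8.
C(14,8) = 3003.
Coefficient = C(14,8) · (-4)^8 · 3^6 = 3003 · 65536 · 729 = 143470559232.

143470559232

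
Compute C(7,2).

21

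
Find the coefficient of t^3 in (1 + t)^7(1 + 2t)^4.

403

Coefficient of t^3 = Σ_{j} C(7,j)·1^j·C(4,3-j)·2^(3-j) for j from 0 to 3.
= 32 + 168 + 168 + 35 = 403.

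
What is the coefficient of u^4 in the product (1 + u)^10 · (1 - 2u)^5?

90

Coefficient of u^4 = Σ_{j} C(10,j)·1^j·C(5,4-j)·(-2)^(4-j) for j from 0 to 4.
= 80 + (-800) + 1800 + (-1200) + 210 = 90.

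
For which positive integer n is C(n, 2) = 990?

n(n−1)/2 = 990 ⇒ n(n−1) = 1980. Since 45·44 = 1980, n = 45.

45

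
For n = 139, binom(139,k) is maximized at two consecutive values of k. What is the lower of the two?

For odd n = 139, C(139,k) peaks at k = (n−1)/2 and (n+1)/2; the lower is 69.

69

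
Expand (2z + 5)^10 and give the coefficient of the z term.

39062500

The general term is C(10,j)·(2z)^j·(5)^(10-j); the z^1 term has j = 1.
C(10,1) = 10.
Coefficient = C(10,1) · 2^1 · 5^9 = 10 · 2 · 1953125 = 39062500.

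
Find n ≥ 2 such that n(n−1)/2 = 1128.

48

n(n−1)/2 = 1128 ⇒ n(n−1) = 2256. Since 48·47 = 2256, n = 48.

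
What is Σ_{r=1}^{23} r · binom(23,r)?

96468992

Differentiating (1+x)^23 and setting x=1: Σ r·C(23,r) = 23·2^22 = 96468992.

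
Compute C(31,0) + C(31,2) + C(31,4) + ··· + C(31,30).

Half of (1+1)^31 + (1−1)^31 gives the even-index sum: 2^30 = 1073741824.

1073741824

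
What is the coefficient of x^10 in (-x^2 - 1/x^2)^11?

-165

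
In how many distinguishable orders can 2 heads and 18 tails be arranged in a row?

190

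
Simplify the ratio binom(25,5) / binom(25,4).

21/5

C(n,k+1)/C(n,k) = (n−k)/(k+1) = (25−4)/(4+1) = 21/5.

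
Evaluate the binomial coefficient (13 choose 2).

C(13,2) = (13·12) / 2! = 156 / 2 = 78.

78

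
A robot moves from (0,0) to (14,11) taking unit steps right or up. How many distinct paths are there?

Each path is a sequence of 25 steps with 14 rights: C(25,14) = 4457400.

4457400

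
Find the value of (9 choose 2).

36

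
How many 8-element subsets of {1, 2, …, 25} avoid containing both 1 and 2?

980628

All 8-subsets: C(25,8) = 1081575. Those containing both fixed elements: C(23,6) = 100947.
1081575 − 100947 = 980628.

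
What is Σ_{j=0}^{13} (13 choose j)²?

10400600

Σ C(13,j)² is the coefficient of x^13 in (1+x)^13(1+x)^13 = (1+x)^26, i.e. C(26,13) = 10400600.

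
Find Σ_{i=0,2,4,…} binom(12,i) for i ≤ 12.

Half of (1+1)^12 + (1−1)^12 gives the even-index sum: 2^11 = 2048.

2048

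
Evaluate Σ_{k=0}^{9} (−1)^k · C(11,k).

The partial alternating sum Σ_{k=0}^{9} (−1)^k C(11,k) = (−1)^9 C(10,9) = -10.

-10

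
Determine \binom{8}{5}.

56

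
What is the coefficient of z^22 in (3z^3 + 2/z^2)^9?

General term: C(9,j)·(3z^3)^j·(2/z^2)^(9-j), with z-exponent 3j − 2(9−j) = 5j − 18.
Set 5j − 18 = 22: j = 8.
C(9,8) = 9; 3^8 = 6561; 2^1 = 2.
Coefficient = 9 · 6561 · 2 = 118098.

118098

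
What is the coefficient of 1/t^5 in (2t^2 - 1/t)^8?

General term: C(8,j)·(2t^2)^j·(-1/t)^(8-j), with t-exponent 2j − 1(8−j) = 3j − 8.
Set 3j − 8 = -5: j = 1.
C(8,1) = 8; 2^1 = 2; (-1)^7 = -1.
Coefficient = 8 · 2 · (-1) = -16.

-16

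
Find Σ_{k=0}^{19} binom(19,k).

The entries of row 19 sum to 2^19 = 524288.

524288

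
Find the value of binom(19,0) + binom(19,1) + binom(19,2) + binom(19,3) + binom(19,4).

5036

1 + 19 + 171 + 969 + 3876 = 5036.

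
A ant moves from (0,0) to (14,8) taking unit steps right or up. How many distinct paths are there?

319770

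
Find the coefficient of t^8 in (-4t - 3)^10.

The general term is C(10,j)·(-4t)^j·(-3)^(10-j); the t^8 term has j = 8.
C(10,8) = 45.
Coefficient = C(10,8) · (-4)^8 · (-3)^2 = 45 · 65536 · 9 = 26542080.

26542080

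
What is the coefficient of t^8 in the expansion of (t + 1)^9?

The general term is C(9,j)·(t)^j·(1)^(9-j); the t^8 term has j = 8.
C(9,8) = 9.
Coefficient = C(9,8) = 9.

9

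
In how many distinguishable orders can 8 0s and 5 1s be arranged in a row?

Choose positions for the 0s: C(13,8) = 1287.

1287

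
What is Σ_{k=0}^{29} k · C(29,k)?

7784628224

Since k·C(29,k) = 29·C(28,k−1), the sum is 29·2^28 = 29·268435456 = 7784628224.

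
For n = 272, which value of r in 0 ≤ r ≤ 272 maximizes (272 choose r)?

136

C(272,r) is maximized at r = 272/2 = 136.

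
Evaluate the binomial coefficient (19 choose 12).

50388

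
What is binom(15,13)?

105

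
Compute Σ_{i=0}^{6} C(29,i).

621616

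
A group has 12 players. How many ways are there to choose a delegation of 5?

This is C(12,5) = 792.

792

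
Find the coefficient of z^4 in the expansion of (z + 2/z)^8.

112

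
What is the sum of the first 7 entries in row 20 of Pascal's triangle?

60460

1 + 20 + 190 + 1140 + 4845 + 15504 + 38760 = 60460.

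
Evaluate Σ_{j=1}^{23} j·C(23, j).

Differentiating (1+x)^23 and setting x=1: Σ j·C(23,j) = 23·2^22 = 96468992.

96468992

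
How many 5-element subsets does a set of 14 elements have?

C(14,5) = (14·13·12·11·10) / 5! = 240240 / 120 = 2002.

2002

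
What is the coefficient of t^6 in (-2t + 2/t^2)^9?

4608

General term: C(9,j)·(-2t)^j·(2/t^2)^(9-j), with t-exponent 1j − 2(9−j) = 3j − 18.
Set 3j − 18 = 6: j = 8.
C(9,8) = 9; (-2)^8 = 256; 2^1 = 2.
Coefficient = 9 · 256 · 2 = 4608.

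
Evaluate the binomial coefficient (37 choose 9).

124403620

C(37,9) = (37·36·35·34·33·32·31·30·29) / 9! = 45143585625600 / 362880 = 124403620.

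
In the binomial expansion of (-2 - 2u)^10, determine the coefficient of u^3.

122880

The general term is C(10,j)·(-2)^j·(-2u)^(10-j); the u^3 term has j = 7.
C(10,7) = 120.
Coefficient = C(10,7) · (-2)^7 · (-2)^3 = 120 · (-128) · (-8) = 122880.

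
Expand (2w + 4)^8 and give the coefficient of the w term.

The general term is C(8,j)·(2w)^j·(4)^(8-j); the w^1 term has j = 1.
C(8,1) = 8.
Coefficient = C(8,1) · 2^1 · 4^7 = 8 · 2 · 16384 = 262144.

262144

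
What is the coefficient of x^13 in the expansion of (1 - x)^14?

The general term is C(14,j)·(1)^j·(-x)^(14-j); the x^13 term has j = 1.
C(14,1) = 14.
Coefficient = C(14,1) · (-1)^13 = 14 · (-1) = -14.

-14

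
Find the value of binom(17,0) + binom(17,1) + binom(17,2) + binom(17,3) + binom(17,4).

3214

1 + 17 + 136 + 680 + 2380 = 3214.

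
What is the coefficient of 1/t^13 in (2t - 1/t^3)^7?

-84

General term: C(7,j)·(2t)^j·(-1/t^3)^(7-j), with t-exponent 1j − 3(7−j) = 4j − 21.
Set 4j − 21 = -13: j = 2.
C(7,2) = 21; 2^2 = 4; (-1)^5 = -1.
Coefficient = 21 · 4 · (-1) = -84.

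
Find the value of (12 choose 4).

495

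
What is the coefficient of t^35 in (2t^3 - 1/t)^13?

General term: C(13,j)·(2t^3)^j·(-1/t)^(13-j), with t-exponent 3j − 1(13−j) = 4j − 13.
Set 4j − 13 = 35: j = 12.
C(13,12) = 13; 2^12 = 4096; (-1)^1 = -1.
Coefficient = 13 · 4096 · (-1) = -53248.

-53248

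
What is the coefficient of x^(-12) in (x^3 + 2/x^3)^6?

192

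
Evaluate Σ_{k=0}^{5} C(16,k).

6885

1 + 16 + 120 + 560 + 1820 + 4368 = 6885.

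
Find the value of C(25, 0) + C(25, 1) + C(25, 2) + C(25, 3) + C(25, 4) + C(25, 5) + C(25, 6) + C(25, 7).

726206

1 + 25 + 300 + 2300 + 12650 + 53130 + 177100 + 480700 = 726206.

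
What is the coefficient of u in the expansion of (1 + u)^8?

The general term is C(8,j)·(1)^j·(u)^(8-j); the u^1 term has j = 7.
C(8,7) = 8.
Coefficient = C(8,7) = 8.

8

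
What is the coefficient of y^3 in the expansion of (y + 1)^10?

120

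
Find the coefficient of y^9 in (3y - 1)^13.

The general term is C(13,j)·(3y)^j·(-1)^(13-j); the y^9 term has j = 9.
C(13,9) = 715.
Coefficient = C(13,9) · 3^9 = 715 · 19683 = 14073345.

14073345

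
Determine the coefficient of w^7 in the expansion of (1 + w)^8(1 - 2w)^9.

Coefficient of w^7 = Σ_{j} C(8,j)·1^j·C(9,7-j)·(-2)^(7-j) for j from 0 to 7.
= (-4608) + 43008 + (-112896) + 112896 + (-47040) + 8064 + (-504) + 8 = -1072.

-1072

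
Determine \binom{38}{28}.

C(38,28) = C(38,10) by symmetry.
C(38,10) = (38·37·36·35·34·33·32·31·30·29) / 10! = 1715456253772800 / 3628800 = 472733756.

472733756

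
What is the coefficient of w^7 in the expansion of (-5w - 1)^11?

-25781250

The general term is C(11,j)·(-5w)^j·(-1)^(11-j); the w^7 term has j = 7.
C(11,7) = 330.
Coefficient = C(11,7) · (-5)^7 = 330 · (-78125) = -25781250.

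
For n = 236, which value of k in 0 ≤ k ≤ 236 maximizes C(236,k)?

C(236,k) is maximized at k = 236/2 = 118.

118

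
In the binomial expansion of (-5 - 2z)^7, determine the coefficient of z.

-218750

The general term is C(7,j)·(-5)^j·(-2z)^(7-j); the z^1 term has j = 6.
C(7,6) = 7.
Coefficient = C(7,6) · (-5)^6 · (-2)^1 = 7 · 15625 · (-2) = -218750.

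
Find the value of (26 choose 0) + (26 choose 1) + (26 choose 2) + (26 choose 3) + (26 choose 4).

17902

1 + 26 + 325 + 2600 + 14950 = 17902.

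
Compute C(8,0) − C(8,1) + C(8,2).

21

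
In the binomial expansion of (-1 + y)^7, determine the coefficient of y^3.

The general term is C(7,j)·(-1)^j·(y)^(7-j); the y^3 term has j = 4.
C(7,4) = 35.
Coefficient = C(7,4) = 35.

35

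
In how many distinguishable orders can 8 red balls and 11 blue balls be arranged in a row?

Choose positions for the red balls: C(19,8) = 75582.

75582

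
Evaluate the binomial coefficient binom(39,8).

61523748

C(39,8) = (39·38·37·36·35·34·33·32) / 8! = 2480637519360 / 40320 = 61523748.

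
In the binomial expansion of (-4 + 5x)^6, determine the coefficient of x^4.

150000

The general term is C(6,j)·(-4)^j·(5x)^(6-j); the x^4 term has j = 2.
C(6,2) = 15.
Coefficient = C(6,2) · (-4)^2 · 5^4 = 15 · 16 · 625 = 150000.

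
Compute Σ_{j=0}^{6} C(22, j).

110056

1 + 22 + 231 + 1540 + 7315 + 26334 + 74613 = 110056.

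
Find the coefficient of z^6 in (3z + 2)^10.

2449440

The general term is C(10,j)·(3z)^j·(2)^(10-j); the z^6 term has j = 6.
C(10,6) = 210.
Coefficient = C(10,6) · 3^6 · 2^4 = 210 · 729 · 16 = 2449440.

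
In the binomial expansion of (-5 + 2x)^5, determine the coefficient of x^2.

The general term is C(5,j)·(-5)^j·(2x)^(5-j); the x^2 term has j = 3.
C(5,3) = 10.
Coefficient = C(5,3) · (-5)^3 · 2^2 = 10 · (-125) · 4 = -5000.

-5000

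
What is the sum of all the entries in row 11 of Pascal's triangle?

Setting x = 1 in (1+x)^11 gives Σ C(11,r) = 2^11 = 2048.

2048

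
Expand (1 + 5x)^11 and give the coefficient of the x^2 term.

1375

The general term is C(11,j)·(1)^j·(5x)^(11-j); the x^2 term has j = 9.
C(11,9) = 55.
Coefficient = C(11,9) · 5^2 = 55 · 25 = 1375.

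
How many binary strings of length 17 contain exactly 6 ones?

12376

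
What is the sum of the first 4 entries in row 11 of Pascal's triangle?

1 + 11 + 55 + 165 = 232.

232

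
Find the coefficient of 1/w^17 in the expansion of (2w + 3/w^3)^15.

5404164480

General term: C(15,j)·(2w)^j·(3/w^3)^(15-j), with w-exponent 1j − 3(15−j) = 4j − 45.
Set 4j − 45 = -17: j = 7.
C(15,7) = 6435; 2^7 = 128; 3^8 = 6561.
Coefficient = 6435 · 128 · 6561 = 5404164480.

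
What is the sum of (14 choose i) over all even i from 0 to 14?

8192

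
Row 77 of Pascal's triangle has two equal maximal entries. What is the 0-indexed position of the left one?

38

For odd n = 77, C(77,r) peaks at r = (n−1)/2 and (n+1)/2; the lesser is 38.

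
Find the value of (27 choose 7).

888030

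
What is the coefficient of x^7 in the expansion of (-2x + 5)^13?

-3432000000

The general term is C(13,j)·(-2x)^j·(5)^(13-j); the x^7 term has j = 7.
C(13,7) = 1716.
Coefficient = C(13,7) · (-2)^7 · 5^6 = 1716 · (-128) · 15625 = -3432000000.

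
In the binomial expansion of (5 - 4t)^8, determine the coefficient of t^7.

The general term is C(8,j)·(5)^j·(-4t)^(8-j); the t^7 term has j = 1.
C(8,1) = 8.
Coefficient = C(8,1) · 5^1 · (-4)^7 = 8 · 5 · (-16384) = -655360.

-655360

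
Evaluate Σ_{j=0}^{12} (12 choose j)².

2704156

By Vandermonde's identity, Σ C(12,j)² = C(24,12) = 2704156.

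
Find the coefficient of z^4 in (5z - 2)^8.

700000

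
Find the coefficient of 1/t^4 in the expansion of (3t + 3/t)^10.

7085880

General term: C(10,j)·(3t)^j·(3/t)^(10-j), with t-exponent 1j − 1(10−j) = 2j − 10.
Set 2j − 10 = -4: j = 3.
C(10,3) = 120; 3^3 = 27; 3^7 = 2187.
Coefficient = 120 · 27 · 2187 = 7085880.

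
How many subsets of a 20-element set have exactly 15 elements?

15504

Choose the 15 positions: C(20,15) = 15504.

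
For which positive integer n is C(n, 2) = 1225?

50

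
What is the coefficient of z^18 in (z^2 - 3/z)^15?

General term: C(15,j)·(z^2)^j·(-3/z)^(15-j), with z-exponent 2j − 1(15−j) = 3j − 15.
Set 3j − 15 = 18: j = 11.
C(15,11) = 1365; 1^11 = 1; (-3)^4 = 81.
Coefficient = 1365 · 1 · 81 = 110565.

110565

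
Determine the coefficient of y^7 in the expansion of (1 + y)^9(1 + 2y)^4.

Coefficient of y^7 = Σ_{j} C(9,j)·1^j·C(4,7-j)·2^(7-j) for j from 3 to 7.
= 1344 + 4032 + 3024 + 672 + 36 = 9108.

9108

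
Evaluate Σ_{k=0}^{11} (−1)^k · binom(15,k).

-364

The partial alternating sum Σ_{k=0}^{11} (−1)^k C(15,k) = (−1)^11 C(14,11) = -364.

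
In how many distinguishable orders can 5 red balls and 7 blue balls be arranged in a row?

Choose positions for the red balls: C(12,5) = 792.

792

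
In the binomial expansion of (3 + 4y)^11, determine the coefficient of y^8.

291962880

The general term is C(11,j)·(3)^j·(4y)^(11-j); the y^8 term has j = 3.
C(11,3) = 165.
Coefficient = C(11,3) · 3^3 · 4^8 = 165 · 27 · 65536 = 291962880.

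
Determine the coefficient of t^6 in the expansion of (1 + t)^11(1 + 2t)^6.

67582

Coefficient of t^6 = Σ_{j} C(11,j)·1^j·C(6,6-j)·2^(6-j) for j from 0 to 6.
= 64 + 2112 + 13200 + 26400 + 19800 + 5544 + 462 = 67582.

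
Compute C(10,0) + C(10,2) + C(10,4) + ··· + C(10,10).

Even-k terms of row 10 sum to 2^9 = 512.

512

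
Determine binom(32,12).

225792840

C(32,12) = (32·31·30·29·28·27·26·25·24·23·22·21) / 12! = 108155131628544000 / 479001600 = 225792840.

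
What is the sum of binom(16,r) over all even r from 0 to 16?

32768

Even-r terms of row 16 sum to 2^15 = 32768.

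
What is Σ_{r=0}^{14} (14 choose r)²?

40116600

By Vandermonde's identity, Σ C(14,r)² = C(28,14) = 40116600.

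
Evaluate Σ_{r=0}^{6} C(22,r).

1 + 22 + 231 + 1540 + 7315 + 26334 + 74613 = 110056.

110056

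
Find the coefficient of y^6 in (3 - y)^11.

The general term is C(11,j)·(3)^j·(-y)^(11-j); the y^6 term has j = 5.
C(11,5) = 462.
Coefficient = C(11,5) · 3^5 = 462 · 243 = 112266.

112266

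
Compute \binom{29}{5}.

118755

C(29,5) = (29·28·27·26·25) / 5! = 14250600 / 120 = 118755.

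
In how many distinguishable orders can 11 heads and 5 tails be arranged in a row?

4368

Choose positions for the heads: C(16,11) = 4368.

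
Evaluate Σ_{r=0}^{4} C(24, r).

12951

1 + 24 + 276 + 2024 + 10626 = 12951.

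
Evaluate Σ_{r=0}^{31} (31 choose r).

Setting x = 1 in (1+x)^31 gives Σ C(31,r) = 2^31 = 2147483648.

2147483648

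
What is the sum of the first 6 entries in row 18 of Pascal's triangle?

1 + 18 + 153 + 816 + 3060 + 8568 = 12616.

12616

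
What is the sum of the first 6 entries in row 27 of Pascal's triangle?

1 + 27 + 351 + 2925 + 17550 + 80730 = 101584.

101584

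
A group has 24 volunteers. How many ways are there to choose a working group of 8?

735471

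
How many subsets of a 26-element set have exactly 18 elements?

1562275

Choose the 18 positions: C(26,18) = 1562275.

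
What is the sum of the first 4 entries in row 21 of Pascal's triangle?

1 + 21 + 210 + 1330 = 1562.

1562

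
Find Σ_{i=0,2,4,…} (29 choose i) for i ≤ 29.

268435456

Even-i terms of row 29 sum to 2^28 = 268435456.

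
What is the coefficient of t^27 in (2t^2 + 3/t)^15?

737280

General term: C(15,j)·(2t^2)^j·(3/t)^(15-j), with t-exponent 2j − 1(15−j) = 3j − 15.
Set 3j − 15 = 27: j = 14.
C(15,14) = 15; 2^14 = 16384; 3^1 = 3.
Coefficient = 15 · 16384 · 3 = 737280.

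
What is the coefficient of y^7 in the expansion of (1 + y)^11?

330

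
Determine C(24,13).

2496144

C(24,13) = C(24,11) by symmetry.
C(24,11) = (24·23·22·21·20·19·18·17·16·15·14) / 11! = 99638080819200 / 39916800 = 2496144.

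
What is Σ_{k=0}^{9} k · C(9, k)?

2304

Differentiating (1+x)^9 and setting x=1: Σ k·C(9,k) = 9·2^8 = 2304.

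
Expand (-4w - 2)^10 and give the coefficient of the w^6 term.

The general term is C(10,j)·(-4w)^j·(-2)^(10-j); the w^6 term has j = 6.
C(10,6) = 210.
Coefficient = C(10,6) · (-4)^6 · (-2)^4 = 210 · 4096 · 16 = 13762560.

13762560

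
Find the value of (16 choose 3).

560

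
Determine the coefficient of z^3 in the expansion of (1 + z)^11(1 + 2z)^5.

Coefficient of z^3 = Σ_{j} C(11,j)·1^j·C(5,3-j)·2^(3-j) for j from 0 to 3.
= 80 + 440 + 550 + 165 = 1235.

1235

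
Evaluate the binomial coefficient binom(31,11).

84672315

C(31,11) = (31·30·29·28·27·26·25·24·23·22·21) / 11! = 3379847863392000 / 39916800 = 84672315.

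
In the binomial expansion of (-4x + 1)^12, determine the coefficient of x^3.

-14080

The general term is C(12,j)·(-4x)^j·(1)^(12-j); the x^3 term has j = 3.
C(12,3) = 220.
Coefficient = C(12,3) · (-4)^3 = 220 · (-64) = -14080.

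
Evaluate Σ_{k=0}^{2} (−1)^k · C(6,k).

The partial alternating sum Σ_{k=0}^{2} (−1)^k C(6,k) = (−1)^2 C(5,2) = 10.

10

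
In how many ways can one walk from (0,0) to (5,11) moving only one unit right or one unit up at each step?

Each path is a sequence of 16 steps with 5 rights: C(16,5) = 4368.

4368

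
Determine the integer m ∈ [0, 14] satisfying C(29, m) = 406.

2

C(29,m) increases on 0 ≤ m ≤ 14. C(29,1) = 29 and C(29,2) = 406, so m = 2.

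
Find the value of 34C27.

C(34,27) = C(34,7) by symmetry.
C(34,7) = (34·33·32·31·30·29·28) / 7! = 27113264640 / 5040 = 5379616.

5379616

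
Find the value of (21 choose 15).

C(21,15) = C(21,6) by symmetry.
C(21,6) = (21·20·19·18·17·16) / 6! = 39070080 / 720 = 54264.

54264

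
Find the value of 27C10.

8436285

C(27,10) = (27·26·25·24·23·22·21·20·19·18) / 10! = 30613591008000 / 3628800 = 8436285.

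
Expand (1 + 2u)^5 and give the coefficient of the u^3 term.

80

The general term is C(5,j)·(1)^j·(2u)^(5-j); the u^3 term has j = 2.
C(5,2) = 10.
Coefficient = C(5,2) · 2^3 = 10 · 8 = 80.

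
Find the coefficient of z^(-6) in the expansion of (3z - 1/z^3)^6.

-540

General term: C(6,j)·(3z)^j·(-1/z^3)^(6-j), with z-exponent 1j − 3(6−j) = 4j − 18.
Set 4j − 18 = -6: j = 3.
C(6,3) = 20; 3^3 = 27; (-1)^3 = -1.
Coefficient = 20 · 27 · (-1) = -540.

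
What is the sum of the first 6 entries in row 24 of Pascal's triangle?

55455

1 + 24 + 276 + 2024 + 10626 + 42504 = 55455.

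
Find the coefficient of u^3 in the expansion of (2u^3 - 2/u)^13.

General term: C(13,j)·(2u^3)^j·(-2/u)^(13-j), with u-exponent 3j − 1(13−j) = 4j − 13.
Set 4j − 13 = 3: j = 4.
C(13,4) = 715; 2^4 = 16; (-2)^9 = -512.
Coefficient = 715 · 16 · (-512) = -5857280.

-5857280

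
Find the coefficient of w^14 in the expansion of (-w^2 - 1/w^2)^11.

-55

General term: C(11,j)·(-w^2)^j·(-1/w^2)^(11-j), with w-exponent 2j − 2(11−j) = 4j − 22.
Set 4j − 22 = 14: j = 9.
C(11,9) = 55; (-1)^9 = -1; (-1)^2 = 1.
Coefficient = 55 · (-1) · 1 = -55.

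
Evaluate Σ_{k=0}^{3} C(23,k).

1 + 23 + 253 + 1771 = 2048.

2048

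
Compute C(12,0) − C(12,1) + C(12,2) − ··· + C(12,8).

165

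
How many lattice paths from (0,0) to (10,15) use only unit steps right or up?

Each path is a sequence of 25 steps with 10 rights: C(25,10) = 3268760.

3268760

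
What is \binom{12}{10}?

66

C(12,10) = C(12,2) by symmetry.
C(12,2) = (12·11) / 2! = 132 / 2 = 66.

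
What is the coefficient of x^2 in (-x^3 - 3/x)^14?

General term: C(14,j)·(-x^3)^j·(-3/x)^(14-j), with x-exponent 3j − 1(14−j) = 4j − 14.
Set 4j − 14 = 2: j = 4.
C(14,4) = 1001; (-1)^4 = 1; (-3)^10 = 59049.
Coefficient = 1001 · 1 · 59049 = 59108049.

59108049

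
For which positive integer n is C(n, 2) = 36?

n(n−1)/2 = 36 ⇒ n(n−1) = 72. Since 9·8 = 72, n = 9.

9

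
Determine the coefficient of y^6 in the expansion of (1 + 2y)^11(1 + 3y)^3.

340824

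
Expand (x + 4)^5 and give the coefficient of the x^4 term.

The general term is C(5,j)·(x)^j·(4)^(5-j); the x^4 term has j = 4.
C(5,4) = 5.
Coefficient = C(5,4) · 4^1 = 5 · 4 = 20.

20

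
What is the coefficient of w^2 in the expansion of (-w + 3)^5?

The general term is C(5,j)·(-w)^j·(3)^(5-j); the w^2 term has j = 2.
C(5,2) = 10.
Coefficient = C(5,2) · 3^3 = 10 · 27 = 270.

270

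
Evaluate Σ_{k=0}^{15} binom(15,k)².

155117520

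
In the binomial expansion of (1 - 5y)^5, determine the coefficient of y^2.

The general term is C(5,j)·(1)^j·(-5y)^(5-j); the y^2 term has j = 3.
C(5,3) = 10.
Coefficient = C(5,3) · (-5)^2 = 10 · 25 = 250.

250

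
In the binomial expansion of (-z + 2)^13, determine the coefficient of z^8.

The general term is C(13,j)·(-z)^j·(2)^(13-j); the z^8 term has j = 8.
C(13,8) = 1287.
Coefficient = C(13,8) · 2^5 = 1287 · 32 = 41184.

41184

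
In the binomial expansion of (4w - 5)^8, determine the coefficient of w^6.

The general term is C(8,j)·(4w)^j·(-5)^(8-j); the w^6 term has j = 6.
C(8,6) = 28.
Coefficient = C(8,6) · 4^6 · (-5)^2 = 28 · 4096 · 25 = 2867200.

2867200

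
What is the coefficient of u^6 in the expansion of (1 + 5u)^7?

The general term is C(7,j)·(1)^j·(5u)^(7-j); the u^6 term has j = 1.
C(7,1) = 7.
Coefficient = C(7,1) · 5^6 = 7 · 15625 = 109375.

109375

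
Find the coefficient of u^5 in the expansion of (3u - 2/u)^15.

-5674372704

General term: C(15,j)·(3u)^j·(-2/u)^(15-j), with u-exponent 1j − 1(15−j) = 2j − 15.
Set 2j − 15 = 5: j = 10.
C(15,10) = 3003; 3^10 = 59049; (-2)^5 = -32.
Coefficient = 3003 · 59049 · (-32) = -5674372704.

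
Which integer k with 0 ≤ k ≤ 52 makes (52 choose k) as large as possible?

C(52,k) is maximized at k = 52/2 = 26.

26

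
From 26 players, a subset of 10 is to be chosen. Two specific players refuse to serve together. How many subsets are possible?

All 10-subsets: C(26,10) = 5311735. Those containing both fixed elements: C(24,8) = 735471.
5311735 − 735471 = 4576264.

4576264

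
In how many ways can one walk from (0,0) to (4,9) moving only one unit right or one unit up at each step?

Each path is a sequence of 13 steps with 4 rights: C(13,4) = 715.

715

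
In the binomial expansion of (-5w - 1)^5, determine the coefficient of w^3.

-1250

The general term is C(5,j)·(-5w)^j·(-1)^(5-j); the w^3 term has j = 3.
C(5,3) = 10.
Coefficient = C(5,3) · (-5)^3 = 10 · (-125) = -1250.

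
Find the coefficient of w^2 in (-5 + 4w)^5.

The general term is C(5,j)·(-5)^j·(4w)^(5-j); the w^2 term has j = 3.
C(5,3) = 10.
Coefficient = C(5,3) · (-5)^3 · 4^2 = 10 · (-125) · 16 = -20000.

-20000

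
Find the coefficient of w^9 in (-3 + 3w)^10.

-590490

The general term is C(10,j)·(-3)^j·(3w)^(10-j); the w^9 term has j = 1.
C(10,1) = 10.
Coefficient = C(10,1) · (-3)^1 · 3^9 = 10 · (-3) · 19683 = -590490.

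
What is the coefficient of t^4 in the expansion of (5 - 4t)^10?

The general term is C(10,j)·(5)^j·(-4t)^(10-j); the t^4 term has j = 6.
C(10,6) = 210.
Coefficient = C(10,6) · 5^6 · (-4)^4 = 210 · 15625 · 256 = 840000000.

840000000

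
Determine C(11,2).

55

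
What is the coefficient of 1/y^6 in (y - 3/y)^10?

General term: C(10,j)·(y)^j·(-3/y)^(10-j), with y-exponent 1j − 1(10−j) = 2j − 10.
Set 2j − 10 = -6: j = 2.
C(10,2) = 45; 1^2 = 1; (-3)^8 = 6561.
Coefficient = 45 · 1 · 6561 = 295245.

295245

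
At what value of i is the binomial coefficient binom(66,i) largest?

33

C(66,i) is maximized at i = 66/2 = 33.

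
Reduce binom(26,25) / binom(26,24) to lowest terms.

2/25

C(n,k+1)/C(n,k) = (n−k)/(k+1) = (26−24)/(24+1) = 2/25.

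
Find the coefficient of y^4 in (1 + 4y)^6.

3840

The general term is C(6,j)·(1)^j·(4y)^(6-j); the y^4 term has j = 2.
C(6,2) = 15.
Coefficient = C(6,2) · 4^4 = 15 · 256 = 3840.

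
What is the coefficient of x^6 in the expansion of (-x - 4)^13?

-28114944

The general term is C(13,j)·(-x)^j·(-4)^(13-j); the x^6 term has j = 6.
C(13,6) = 1716.
Coefficient = C(13,6) · (-4)^7 = 1716 · (-16384) = -28114944.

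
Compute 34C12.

548354040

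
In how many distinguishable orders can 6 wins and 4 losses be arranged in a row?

210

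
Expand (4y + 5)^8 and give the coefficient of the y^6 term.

The general term is C(8,j)·(4y)^j·(5)^(8-j); the y^6 term has j = 6.
C(8,6) = 28.
Coefficient = C(8,6) · 4^6 · 5^2 = 28 · 4096 · 25 = 2867200.

2867200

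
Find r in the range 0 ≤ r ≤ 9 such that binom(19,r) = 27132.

C(19,r) increases on 0 ≤ r ≤ 9. C(19,5) = 11628 and C(19,6) = 27132, so r = 6.

6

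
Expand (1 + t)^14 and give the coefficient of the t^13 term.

14

The general term is C(14,j)·(1)^j·(t)^(14-j); the t^13 term has j = 1.
C(14,1) = 14.
Coefficient = C(14,1) = 14.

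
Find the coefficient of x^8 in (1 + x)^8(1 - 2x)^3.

-159

Coefficient of x^8 = Σ_{j} C(8,j)·1^j·C(3,8-j)·(-2)^(8-j) for j from 5 to 8.
= (-448) + 336 + (-48) + 1 = -159.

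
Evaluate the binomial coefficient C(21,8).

203490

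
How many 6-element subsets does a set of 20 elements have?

C(20,6) = (20·19·18·17·16·15) / 6! = 27907200 / 720 = 38760.

38760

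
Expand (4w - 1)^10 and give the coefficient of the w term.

-40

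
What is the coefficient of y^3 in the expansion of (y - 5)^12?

-429687500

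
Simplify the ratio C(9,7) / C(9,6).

3/7

C(n,k+1)/C(n,k) = (n−k)/(k+1) = (9−6)/(6+1) = 3/7.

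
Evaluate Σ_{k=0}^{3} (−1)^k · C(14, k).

-286

The partial alternating sum Σ_{k=0}^{3} (−1)^k C(14,k) = (−1)^3 C(13,3) = -286.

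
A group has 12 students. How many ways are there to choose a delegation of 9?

This is C(12,9) = 220.

220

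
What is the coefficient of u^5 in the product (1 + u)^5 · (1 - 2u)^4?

Coefficient of u^5 = Σ_{j} C(5,j)·1^j·C(4,5-j)·(-2)^(5-j) for j from 1 to 5.
= 80 + (-320) + 240 + (-40) + 1 = -39.

-39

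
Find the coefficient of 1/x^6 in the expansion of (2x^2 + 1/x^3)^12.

General term: C(12,j)·(2x^2)^j·(1/x^3)^(12-j), with x-exponent 2j − 3(12−j) = 5j − 36.
Set 5j − 36 = -6: j = 6.
C(12,6) = 924; 2^6 = 64; 1^6 = 1.
Coefficient = 924 · 64 · 1 = 59136.

59136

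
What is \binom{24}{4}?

C(24,4) = (24·23·22·21) / 4! = 255024 / 24 = 10626.

10626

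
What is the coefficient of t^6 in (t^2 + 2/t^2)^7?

84

General term: C(7,j)·(t^2)^j·(2/t^2)^(7-j), with t-exponent 2j − 2(7−j) = 4j − 14.
Set 4j − 14 = 6: j = 5.
C(7,5) = 21; 1^5 = 1; 2^2 = 4.
Coefficient = 21 · 1 · 4 = 84.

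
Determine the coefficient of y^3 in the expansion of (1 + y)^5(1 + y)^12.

680

(1 + y)^5(1 + y)^12 = (1 + y)^17, so the coefficient of y^3 is C(17,3)·1^3 = 680·1 = 680.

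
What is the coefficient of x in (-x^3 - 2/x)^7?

-672

General term: C(7,j)·(-x^3)^j·(-2/x)^(7-j), with x-exponent 3j − 1(7−j) = 4j − 7.
Set 4j − 7 = 1: j = 2.
C(7,2) = 21; (-1)^2 = 1; (-2)^5 = -32.
Coefficient = 21 · 1 · (-32) = -672.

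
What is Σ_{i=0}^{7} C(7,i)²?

3432

By Vandermonde's identity, Σ C(7,i)² = C(14,7) = 3432.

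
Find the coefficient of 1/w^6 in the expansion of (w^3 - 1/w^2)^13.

General term: C(13,j)·(w^3)^j·(-1/w^2)^(13-j), with w-exponent 3j − 2(13−j) = 5j − 26.
Set 5j − 26 = -6: j = 4.
C(13,4) = 715; 1^4 = 1; (-1)^9 = -1.
Coefficient = 715 · 1 · (-1) = -715.

-715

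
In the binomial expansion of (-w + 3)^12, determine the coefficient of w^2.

3897234

The general term is C(12,j)·(-w)^j·(3)^(12-j); the w^2 term has j = 2.
C(12,2) = 66.
Coefficient = C(12,2) · 3^10 = 66 · 59049 = 3897234.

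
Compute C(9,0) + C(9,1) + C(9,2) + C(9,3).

130

1 + 9 + 36 + 84 = 130.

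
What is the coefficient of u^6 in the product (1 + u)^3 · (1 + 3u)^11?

Coefficient of u^6 = Σ_{j} C(3,j)·1^j·C(11,6-j)·3^(6-j) for j from 0 to 3.
= 336798 + 336798 + 80190 + 4455 = 758241.

758241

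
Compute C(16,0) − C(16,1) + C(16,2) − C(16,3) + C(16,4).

The partial alternating sum Σ_{k=0}^{4} (−1)^k C(16,k) = (−1)^4 C(15,4) = 1365.

1365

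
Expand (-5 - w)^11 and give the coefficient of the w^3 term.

-64453125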